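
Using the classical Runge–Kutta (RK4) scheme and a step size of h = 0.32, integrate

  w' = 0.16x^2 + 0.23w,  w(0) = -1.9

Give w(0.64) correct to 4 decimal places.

-2.1868

RK4: k1 = f(x_n, w_n); k2 = f(x_n + h/2, w_n + (h/2)·k1); k3 = f(x_n + h/2, w_n + (h/2)·k2); k4 = f(x_n + h, w_n + h·k3); w_{n+1} = w_n + (h/6)·(k1 + 2k2 + 2k3 + k4).
x=0.000000, w=-1.900000:
  k1 = f(0.000000, -1.900000) = -0.437000
  k2 = f(0.160000, -1.969920) = -0.448986
  k3 = f(0.160000, -1.971838) = -0.449427
  k4 = f(0.320000, -2.043817) = -0.453694
  w ← -1.900000 + (0.32/6)·(k1 + 2k2 + 2k3 + k4) = -2.043334
x=0.320000, w=-2.043334:
  k1 = f(0.320000, -2.043334) = -0.453583
  k2 = f(0.480000, -2.115908) = -0.449795
  k3 = f(0.480000, -2.115301) = -0.449655
  k4 = f(0.640000, -2.187224) = -0.437526
  w ← -2.043334 + (0.32/6)·(k1 + 2k2 + 2k3 + k4) = -2.186801
w(0.64) ≈ -2.1868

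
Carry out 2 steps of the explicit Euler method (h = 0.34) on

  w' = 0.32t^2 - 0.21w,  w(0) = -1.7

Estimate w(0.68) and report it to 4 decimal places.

-1.4533

Euler: w_{n+1} = w_n + h·f(t_n, w_n).
t=0.000000, w=-1.700000: f=0.357000 → w ← -1.700000 + 0.34·0.357000 = -1.578620
t=0.340000, w=-1.578620: f=0.368502 → w ← -1.578620 + 0.34·0.368502 = -1.453329
w(0.68) ≈ -1.4533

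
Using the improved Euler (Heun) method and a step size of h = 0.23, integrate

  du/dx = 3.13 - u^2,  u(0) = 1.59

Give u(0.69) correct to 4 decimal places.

1.7440

Heun: k1 = f(x_n, u_n); k2 = f(x_n + h, u_n + h·k1); u_{n+1} = u_n + (h/2)·(k1 + k2).
x=0.000000, u=1.590000:
  k1 = f(0.000000, 1.590000) = 0.601900
  k2 = f(0.230000, 1.728437) = 0.142506
  u ← 1.590000 + (0.23/2)·(0.601900 + 0.142506) = 1.675607
x=0.230000, u=1.675607:
  k1 = f(0.230000, 1.675607) = 0.322342
  k2 = f(0.460000, 1.749745) = 0.068391
  u ← 1.675607 + (0.23/2)·(0.322342 + 0.068391) = 1.720541
x=0.460000, u=1.720541:
  k1 = f(0.460000, 1.720541) = 0.169739
  k2 = f(0.690000, 1.759581) = 0.033875
  u ← 1.720541 + (0.23/2)·(0.169739 + 0.033875) = 1.743957
u(0.69) ≈ 1.7440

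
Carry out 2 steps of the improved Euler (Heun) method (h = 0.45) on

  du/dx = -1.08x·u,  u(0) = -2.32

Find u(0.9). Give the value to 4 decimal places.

-1.4873

Heun: k1 = f(x_n, u_n); k2 = f(x_n + h, u_n + h·k1); u_{n+1} = u_n + (h/2)·(k1 + k2).
x=0.000000, u=-2.320000:
  k1 = f(0.000000, -2.320000) = 0.000000
  k2 = f(0.450000, -2.320000) = 1.127520
  u ← -2.320000 + (0.45/2)·(0.000000 + 1.127520) = -2.066308
x=0.450000, u=-2.066308:
  k1 = f(0.450000, -2.066308) = 1.004226
  k2 = f(0.900000, -1.614406) = 1.569203
  u ← -2.066308 + (0.45/2)·(1.004226 + 1.569203) = -1.487287
u(0.9) ≈ -1.4873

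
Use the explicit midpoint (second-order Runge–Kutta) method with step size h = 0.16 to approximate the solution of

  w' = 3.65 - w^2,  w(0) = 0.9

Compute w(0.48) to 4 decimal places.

Midpoint: k1 = f(s_n, w_n); k2 = f(s_n + h/2, w_n + (h/2)·k1); w_{n+1} = w_n + h·k2.
s=0.000000, w=0.900000:
  k1 = f(0.000000, 0.900000) = 2.840000
  k2 = f(0.080000, 1.127200) = 2.379420
  w ← 0.900000 + 0.16·2.379420 = 1.280707
s=0.160000, w=1.280707:
  k1 = f(0.160000, 1.280707) = 2.009789
  k2 = f(0.240000, 1.441490) = 1.572106
  w ← 1.280707 + 0.16·1.572106 = 1.532244
s=0.320000, w=1.532244:
  k1 = f(0.320000, 1.532244) = 1.302228
  k2 = f(0.400000, 1.636422) = 0.972122
  w ← 1.532244 + 0.16·0.972122 = 1.687784
w(0.48) ≈ 1.6878

1.6878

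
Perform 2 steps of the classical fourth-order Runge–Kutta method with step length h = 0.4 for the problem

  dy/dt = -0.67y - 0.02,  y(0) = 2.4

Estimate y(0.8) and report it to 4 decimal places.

1.3919

RK4: k1 = f(t_n, y_n); k2 = f(t_n + h/2, y_n + (h/2)·k1); k3 = f(t_n + h/2, y_n + (h/2)·k2); k4 = f(t_n + h, y_n + h·k3); y_{n+1} = y_n + (h/6)·(k1 + 2k2 + 2k3 + k4).
t=0.000000, y=2.400000:
  k1 = f(0.000000, 2.400000) = -1.628000
  k2 = f(0.200000, 2.074400) = -1.409848
  k3 = f(0.200000, 2.118030) = -1.439080
  k4 = f(0.400000, 1.824368) = -1.242326
  y ← 2.400000 + (0.4/6)·(k1 + 2k2 + 2k3 + k4) = 1.828788
t=0.400000, y=1.828788:
  k1 = f(0.400000, 1.828788) = -1.245288
  k2 = f(0.600000, 1.579730) = -1.078419
  k3 = f(0.600000, 1.613104) = -1.100780
  k4 = f(0.800000, 1.388476) = -0.950279
  y ← 1.828788 + (0.4/6)·(k1 + 2k2 + 2k3 + k4) = 1.391857
y(0.8) ≈ 1.3919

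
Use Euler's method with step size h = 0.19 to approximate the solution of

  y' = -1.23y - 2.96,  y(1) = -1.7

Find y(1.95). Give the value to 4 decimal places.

-2.2198

Euler: y_{n+1} = y_n + h·f(s_n, y_n).
s=1.000000, y=-1.700000: f=-0.869000 → y ← -1.700000 + 0.19·(-0.869000) = -1.865110
s=1.190000, y=-1.865110: f=-0.665915 → y ← -1.865110 + 0.19·(-0.665915) = -1.991634
s=1.380000, y=-1.991634: f=-0.510290 → y ← -1.991634 + 0.19·(-0.510290) = -2.088589
s=1.570000, y=-2.088589: f=-0.391036 → y ← -2.088589 + 0.19·(-0.391036) = -2.162886
s=1.760000, y=-2.162886: f=-0.299651 → y ← -2.162886 + 0.19·(-0.299651) = -2.219819
y(1.95) ≈ -2.2198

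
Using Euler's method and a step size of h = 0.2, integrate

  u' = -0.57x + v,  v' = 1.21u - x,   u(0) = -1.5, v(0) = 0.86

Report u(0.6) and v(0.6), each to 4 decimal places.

Euler on (u,v): u_{n+1} = u_n + h·u', v_{n+1} = v_n + h·v'.
0.000000: (-1.500000, 0.860000); f=(0.860000, -1.815000) → (-1.328000, 0.497000)
0.200000: (-1.328000, 0.497000); f=(0.383000, -1.806880) → (-1.251400, 0.135624)
0.400000: (-1.251400, 0.135624); f=(-0.092376, -1.914194) → (-1.269875, -0.247215)
(u(0.6), v(0.6)) ≈ (-1.2699, -0.2472)

-1.2699, -0.2472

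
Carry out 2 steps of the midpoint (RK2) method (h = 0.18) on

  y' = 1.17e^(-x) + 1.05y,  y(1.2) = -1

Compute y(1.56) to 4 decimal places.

Midpoint: k1 = f(x_n, y_n); k2 = f(x_n + h/2, y_n + (h/2)·k1); y_{n+1} = y_n + h·k2.
x=1.200000, y=-1.000000:
  k1 = f(1.200000, -1.000000) = -0.697603
  k2 = f(1.290000, -1.062784) = -0.793857
  y ← -1.000000 + 0.18·(-0.793857) = -1.142894
x=1.380000, y=-1.142894:
  k1 = f(1.380000, -1.142894) = -0.905692
  k2 = f(1.470000, -1.224406) = -1.016614
  y ← -1.142894 + 0.18·(-1.016614) = -1.325885
y(1.56) ≈ -1.3259

-1.3259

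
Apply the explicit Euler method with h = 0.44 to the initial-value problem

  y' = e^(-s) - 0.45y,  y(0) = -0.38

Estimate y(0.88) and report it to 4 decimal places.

0.3918

Euler: y_{n+1} = y_n + h·f(s_n, y_n).
s=0.000000, y=-0.380000: f=1.171000 → y ← -0.380000 + 0.44·1.171000 = 0.135240
s=0.440000, y=0.135240: f=0.583178 → y ← 0.135240 + 0.44·0.583178 = 0.391839
y(0.88) ≈ 0.3918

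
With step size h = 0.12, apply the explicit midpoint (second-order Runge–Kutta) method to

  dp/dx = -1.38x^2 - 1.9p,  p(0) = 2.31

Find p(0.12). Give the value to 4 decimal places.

1.8428

Midpoint: k1 = f(x_n, p_n); k2 = f(x_n + h/2, p_n + (h/2)·k1); p_{n+1} = p_n + h·k2.
x=0.000000, p=2.310000:
  k1 = f(0.000000, 2.310000) = -4.389000
  k2 = f(0.060000, 2.046660) = -3.893622
  p ← 2.310000 + 0.12·(-3.893622) = 1.842765
p(0.12) ≈ 1.8428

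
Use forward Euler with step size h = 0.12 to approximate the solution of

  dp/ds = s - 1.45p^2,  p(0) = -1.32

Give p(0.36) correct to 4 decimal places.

-2.7820

Euler: p_{n+1} = p_n + h·f(s_n, p_n).
s=0.000000, p=-1.320000: f=-2.526480 → p ← -1.320000 + 0.12·(-2.526480) = -1.623178
s=0.120000, p=-1.623178: f=-3.700323 → p ← -1.623178 + 0.12·(-3.700323) = -2.067216
s=0.240000, p=-2.067216: f=-5.956406 → p ← -2.067216 + 0.12·(-5.956406) = -2.781985
p(0.36) ≈ -2.7820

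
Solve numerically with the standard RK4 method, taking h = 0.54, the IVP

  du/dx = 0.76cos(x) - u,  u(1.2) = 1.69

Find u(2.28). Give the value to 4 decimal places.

0.4481

RK4: k1 = f(x_n, u_n); k2 = f(x_n + h/2, u_n + (h/2)·k1); k3 = f(x_n + h/2, u_n + (h/2)·k2); k4 = f(x_n + h, u_n + h·k3); u_{n+1} = u_n + (h/6)·(k1 + 2k2 + 2k3 + k4).
x=1.200000, u=1.690000:
  k1 = f(1.200000, 1.690000) = -1.414608
  k2 = f(1.470000, 1.308056) = -1.231580
  k3 = f(1.470000, 1.357473) = -1.280998
  k4 = f(1.740000, 0.998261) = -1.126243
  u ← 1.690000 + (0.54/6)·(k1 + 2k2 + 2k3 + k4) = 1.009059
x=1.740000, u=1.009059:
  k1 = f(1.740000, 1.009059) = -1.137041
  k2 = f(2.010000, 0.702058) = -1.025224
  k3 = f(2.010000, 0.732249) = -1.055415
  k4 = f(2.280000, 0.439135) = -0.934070
  u ← 1.009059 + (0.54/6)·(k1 + 2k2 + 2k3 + k4) = 0.448144
u(2.28) ≈ 0.4481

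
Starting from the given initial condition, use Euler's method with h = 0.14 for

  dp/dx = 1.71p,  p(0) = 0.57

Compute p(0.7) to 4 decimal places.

Euler: p_{n+1} = p_n + h·f(x_n, p_n).
x=0.000000, p=0.570000: f=0.974700 → p ← 0.570000 + 0.14·0.974700 = 0.706458
x=0.140000, p=0.706458: f=1.208043 → p ← 0.706458 + 0.14·1.208043 = 0.875584
x=0.280000, p=0.875584: f=1.497249 → p ← 0.875584 + 0.14·1.497249 = 1.085199
x=0.420000, p=1.085199: f=1.855690 → p ← 1.085199 + 0.14·1.855690 = 1.344995
x=0.560000, p=1.344995: f=2.299942 → p ← 1.344995 + 0.14·2.299942 = 1.666987
p(0.7) ≈ 1.6670

1.6670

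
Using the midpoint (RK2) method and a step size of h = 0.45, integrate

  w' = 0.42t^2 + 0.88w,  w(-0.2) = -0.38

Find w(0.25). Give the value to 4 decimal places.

Midpoint: k1 = f(t_n, w_n); k2 = f(t_n + h/2, w_n + (h/2)·k1); w_{n+1} = w_n + h·k2.
t=-0.200000, w=-0.380000:
  k1 = f(-0.200000, -0.380000) = -0.317600
  k2 = f(0.025000, -0.451460) = -0.397022
  w ← -0.380000 + 0.45·(-0.397022) = -0.558660
w(0.25) ≈ -0.5587

-0.5587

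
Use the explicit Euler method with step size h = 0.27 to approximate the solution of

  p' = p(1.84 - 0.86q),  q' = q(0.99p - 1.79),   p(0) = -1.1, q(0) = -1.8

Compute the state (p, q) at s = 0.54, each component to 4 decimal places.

-3.3486, 0.0186

Euler on (p,q): p_{n+1} = p_n + h·p', q_{n+1} = q_n + h·q'.
0.000000: (-1.100000, -1.800000); f=(-3.726800, 5.182200) → (-2.106236, -0.400806)
0.270000: (-2.106236, -0.400806); f=(-4.601479, 1.553193) → (-3.348635, 0.018556)
(p(0.54), q(0.54)) ≈ (-3.3486, 0.0186)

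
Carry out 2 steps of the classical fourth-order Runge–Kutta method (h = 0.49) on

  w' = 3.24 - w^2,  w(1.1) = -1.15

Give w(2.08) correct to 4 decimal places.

1.3508

RK4: k1 = f(t_n, w_n); k2 = f(t_n + h/2, w_n + (h/2)·k1); k3 = f(t_n + h/2, w_n + (h/2)·k2); k4 = f(t_n + h, w_n + h·k3); w_{n+1} = w_n + (h/6)·(k1 + 2k2 + 2k3 + k4).
t=1.100000, w=-1.150000:
  k1 = f(1.100000, -1.150000) = 1.917500
  k2 = f(1.345000, -0.680212) = 2.777311
  k3 = f(1.345000, -0.469559) = 3.019515
  k4 = f(1.590000, 0.329562) = 3.131389
  w ← -1.150000 + (0.49/6)·(k1 + 2k2 + 2k3 + k4) = 0.209141
t=1.590000, w=0.209141:
  k1 = f(1.590000, 0.209141) = 3.196260
  k2 = f(1.835000, 0.992224) = 2.255491
  k3 = f(1.835000, 0.761736) = 2.659758
  k4 = f(2.080000, 1.512422) = 0.952579
  w ← 0.209141 + (0.49/6)·(k1 + 2k2 + 2k3 + k4) = 1.350787
w(2.08) ≈ 1.3508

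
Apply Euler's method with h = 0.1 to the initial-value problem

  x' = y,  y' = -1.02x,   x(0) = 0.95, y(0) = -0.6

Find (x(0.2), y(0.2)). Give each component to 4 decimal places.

Euler on (x,y): x_{n+1} = x_n + h·x', y_{n+1} = y_n + h·y'.
0.000000: (0.950000, -0.600000); f=(-0.600000, -0.969000) → (0.890000, -0.696900)
0.100000: (0.890000, -0.696900); f=(-0.696900, -0.907800) → (0.820310, -0.787680)
(x(0.2), y(0.2)) ≈ (0.8203, -0.7877)

0.8203, -0.7877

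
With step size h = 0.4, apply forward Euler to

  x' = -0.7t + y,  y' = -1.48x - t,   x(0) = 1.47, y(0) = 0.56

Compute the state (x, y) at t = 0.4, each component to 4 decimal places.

1.6940, -0.3102

Euler on (x,y): x_{n+1} = x_n + h·x', y_{n+1} = y_n + h·y'.
0.000000: (1.470000, 0.560000); f=(0.560000, -2.175600) → (1.694000, -0.310240)
(x(0.4), y(0.4)) ≈ (1.6940, -0.3102)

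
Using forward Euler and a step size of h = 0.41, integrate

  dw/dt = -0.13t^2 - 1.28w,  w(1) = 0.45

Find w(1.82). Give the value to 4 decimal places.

Euler: w_{n+1} = w_n + h·f(t_n, w_n).
t=1.000000, w=0.450000: f=-0.706000 → w ← 0.450000 + 0.41·(-0.706000) = 0.160540
t=1.410000, w=0.160540: f=-0.463944 → w ← 0.160540 + 0.41·(-0.463944) = -0.029677
w(1.82) ≈ -0.0297

-0.0297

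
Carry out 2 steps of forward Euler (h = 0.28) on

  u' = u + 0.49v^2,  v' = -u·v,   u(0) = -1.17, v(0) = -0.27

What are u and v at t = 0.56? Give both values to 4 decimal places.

-1.8865, -0.5078

Euler on (u,v): u_{n+1} = u_n + h·u', v_{n+1} = v_n + h·v'.
0.000000: (-1.170000, -0.270000); f=(-1.134279, -0.315900) → (-1.487598, -0.358452)
0.280000: (-1.487598, -0.358452); f=(-1.424639, -0.533233) → (-1.886497, -0.507757)
(u(0.56), v(0.56)) ≈ (-1.8865, -0.5078)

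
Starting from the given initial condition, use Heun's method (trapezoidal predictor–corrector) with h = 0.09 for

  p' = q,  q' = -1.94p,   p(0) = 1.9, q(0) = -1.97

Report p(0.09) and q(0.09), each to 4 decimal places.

Heun on (p,q): k1 = f(s_n, state_n); k2 = f(s_n + h, state_n + h·k1); state_{n+1} = state_n + (h/2)·(k1 + k2).
0.000000: (1.900000, -1.970000)
  k1 = (-1.970000, -3.686000)
  predictor → (1.722700, -2.301740)
  k2 = (-2.301740, -3.342038)
  → (1.707772, -2.286262)
(p(0.09), q(0.09)) ≈ (1.7078, -2.2863)

1.7078, -2.2863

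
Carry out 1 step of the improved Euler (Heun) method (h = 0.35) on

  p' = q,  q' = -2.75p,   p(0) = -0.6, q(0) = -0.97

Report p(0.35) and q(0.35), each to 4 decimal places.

-0.8384, -0.2291

Heun on (p,q): k1 = f(s_n, state_n); k2 = f(s_n + h, state_n + h·k1); state_{n+1} = state_n + (h/2)·(k1 + k2).
0.000000: (-0.600000, -0.970000)
  k1 = (-0.970000, 1.650000)
  predictor → (-0.939500, -0.392500)
  k2 = (-0.392500, 2.583625)
  → (-0.838437, -0.229116)
(p(0.35), q(0.35)) ≈ (-0.8384, -0.2291)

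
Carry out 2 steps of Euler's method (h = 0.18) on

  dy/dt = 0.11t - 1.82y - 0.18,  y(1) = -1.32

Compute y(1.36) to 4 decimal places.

Euler: y_{n+1} = y_n + h·f(t_n, y_n).
t=1.000000, y=-1.320000: f=2.332400 → y ← -1.320000 + 0.18·2.332400 = -0.900168
t=1.180000, y=-0.900168: f=1.588106 → y ← -0.900168 + 0.18·1.588106 = -0.614309
y(1.36) ≈ -0.6143

-0.6143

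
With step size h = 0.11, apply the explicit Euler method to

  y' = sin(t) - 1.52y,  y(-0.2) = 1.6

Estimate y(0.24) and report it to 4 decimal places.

0.7662

Euler: y_{n+1} = y_n + h·f(t_n, y_n).
t=-0.200000, y=1.600000: f=-2.630669 → y ← 1.600000 + 0.11·(-2.630669) = 1.310626
t=-0.090000, y=1.310626: f=-2.082031 → y ← 1.310626 + 0.11·(-2.082031) = 1.081603
t=0.020000, y=1.081603: f=-1.624038 → y ← 1.081603 + 0.11·(-1.624038) = 0.902959
t=0.130000, y=0.902959: f=-1.242863 → y ← 0.902959 + 0.11·(-1.242863) = 0.766244
y(0.24) ≈ 0.7662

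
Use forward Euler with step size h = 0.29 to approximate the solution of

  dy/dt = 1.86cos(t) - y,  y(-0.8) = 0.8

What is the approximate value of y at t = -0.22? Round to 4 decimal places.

Euler: y_{n+1} = y_n + h·f(t_n, y_n).
t=-0.800000, y=0.800000: f=0.495874 → y ← 0.800000 + 0.29·0.495874 = 0.943804
t=-0.510000, y=0.943804: f=0.679501 → y ← 0.943804 + 0.29·0.679501 = 1.140859
y(-0.22) ≈ 1.1409

1.1409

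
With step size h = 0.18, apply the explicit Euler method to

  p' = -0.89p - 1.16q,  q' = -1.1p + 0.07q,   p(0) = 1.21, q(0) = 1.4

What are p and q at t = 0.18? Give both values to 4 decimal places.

0.7238, 1.1781

Euler on (p,q): p_{n+1} = p_n + h·p', q_{n+1} = q_n + h·q'.
0.000000: (1.210000, 1.400000); f=(-2.700900, -1.233000) → (0.723838, 1.178060)
(p(0.18), q(0.18)) ≈ (0.7238, 1.1781)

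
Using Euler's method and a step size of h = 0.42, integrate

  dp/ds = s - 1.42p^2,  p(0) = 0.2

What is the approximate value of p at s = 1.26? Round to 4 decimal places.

Euler: p_{n+1} = p_n + h·f(s_n, p_n).
s=0.000000, p=0.200000: f=-0.056800 → p ← 0.200000 + 0.42·(-0.056800) = 0.176144
s=0.420000, p=0.176144: f=0.375942 → p ← 0.176144 + 0.42·0.375942 = 0.334040
s=0.840000, p=0.334040: f=0.681553 → p ← 0.334040 + 0.42·0.681553 = 0.620292
p(1.26) ≈ 0.6203

0.6203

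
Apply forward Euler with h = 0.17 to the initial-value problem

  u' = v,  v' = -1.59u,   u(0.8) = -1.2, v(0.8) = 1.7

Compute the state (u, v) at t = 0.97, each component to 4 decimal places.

Euler on (u,v): u_{n+1} = u_n + h·u', v_{n+1} = v_n + h·v'.
0.800000: (-1.200000, 1.700000); f=(1.700000, 1.908000) → (-0.911000, 2.024360)
(u(0.97), v(0.97)) ≈ (-0.9110, 2.0244)

-0.9110, 2.0244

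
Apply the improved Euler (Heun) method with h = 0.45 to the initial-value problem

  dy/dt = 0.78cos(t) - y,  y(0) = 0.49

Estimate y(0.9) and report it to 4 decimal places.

Heun: k1 = f(t_n, y_n); k2 = f(t_n + h, y_n + h·k1); y_{n+1} = y_n + (h/2)·(k1 + k2).
t=0.000000, y=0.490000:
  k1 = f(0.000000, 0.490000) = 0.290000
  k2 = f(0.450000, 0.620500) = 0.081849
  y ← 0.490000 + (0.45/2)·(0.290000 + 0.081849) = 0.573666
t=0.450000, y=0.573666:
  k1 = f(0.450000, 0.573666) = 0.128683
  k2 = f(0.900000, 0.631573) = -0.146717
  y ← 0.573666 + (0.45/2)·(0.128683 + (-0.146717)) = 0.569608
y(0.9) ≈ 0.5696

0.5696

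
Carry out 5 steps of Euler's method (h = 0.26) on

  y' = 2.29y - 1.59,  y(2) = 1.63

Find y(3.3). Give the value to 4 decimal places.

10.3654

Euler: y_{n+1} = y_n + h·f(t_n, y_n).
t=2.000000, y=1.630000: f=2.142700 → y ← 1.630000 + 0.26·2.142700 = 2.187102
t=2.260000, y=2.187102: f=3.418464 → y ← 2.187102 + 0.26·3.418464 = 3.075903
t=2.520000, y=3.075903: f=5.453817 → y ← 3.075903 + 0.26·5.453817 = 4.493895
t=2.780000, y=4.493895: f=8.701019 → y ← 4.493895 + 0.26·8.701019 = 6.756160
t=3.040000, y=6.756160: f=13.881606 → y ← 6.756160 + 0.26·13.881606 = 10.365378
y(3.3) ≈ 10.3654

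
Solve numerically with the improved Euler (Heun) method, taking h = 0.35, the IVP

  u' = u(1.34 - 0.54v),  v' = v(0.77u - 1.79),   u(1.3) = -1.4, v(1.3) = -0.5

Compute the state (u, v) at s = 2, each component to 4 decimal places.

-3.7029, -0.1428

Heun on (u,v): k1 = f(s_n, state_n); k2 = f(s_n + h, state_n + h·k1); state_{n+1} = state_n + (h/2)·(k1 + k2).
1.300000: (-1.400000, -0.500000)
  k1 = (-2.254000, 1.434000)
  predictor → (-2.188900, 0.001900)
  k2 = (-2.930880, -0.006603)
  → (-2.307354, -0.250206)
1.650000: (-2.307354, -0.250206)
  k1 = (-3.403603, 0.892399)
  predictor → (-3.498615, 0.062134)
  k2 = (-4.570758, -0.278605)
  → (-3.702867, -0.142792)
(u(2), v(2)) ≈ (-3.7029, -0.1428)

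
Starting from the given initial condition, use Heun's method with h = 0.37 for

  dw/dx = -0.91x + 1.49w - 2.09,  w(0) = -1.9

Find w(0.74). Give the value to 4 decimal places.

-8.5061

Heun: k1 = f(x_n, w_n); k2 = f(x_n + h, w_n + h·k1); w_{n+1} = w_n + (h/2)·(k1 + k2).
x=0.000000, w=-1.900000:
  k1 = f(0.000000, -1.900000) = -4.921000
  k2 = f(0.370000, -3.720770) = -7.970647
  w ← -1.900000 + (0.37/2)·(-4.921000 + (-7.970647)) = -4.284955
x=0.370000, w=-4.284955:
  k1 = f(0.370000, -4.284955) = -8.811283
  k2 = f(0.740000, -7.545129) = -14.005643
  w ← -4.284955 + (0.37/2)·(-8.811283 + (-14.005643)) = -8.506086
w(0.74) ≈ -8.5061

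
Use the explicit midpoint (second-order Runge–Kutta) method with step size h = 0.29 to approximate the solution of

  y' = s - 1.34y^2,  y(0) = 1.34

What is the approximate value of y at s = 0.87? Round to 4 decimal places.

Midpoint: k1 = f(s_n, y_n); k2 = f(s_n + h/2, y_n + (h/2)·k1); y_{n+1} = y_n + h·k2.
s=0.000000, y=1.340000:
  k1 = f(0.000000, 1.340000) = -2.406104
  k2 = f(0.145000, 0.991115) = -1.171294
  y ← 1.340000 + 0.29·(-1.171294) = 1.000325
s=0.290000, y=1.000325:
  k1 = f(0.290000, 1.000325) = -1.050871
  k2 = f(0.435000, 0.847949) = -0.528482
  y ← 1.000325 + 0.29·(-0.528482) = 0.847065
s=0.580000, y=0.847065:
  k1 = f(0.580000, 0.847065) = -0.381475
  k2 = f(0.725000, 0.791751) = -0.115005
  y ← 0.847065 + 0.29·(-0.115005) = 0.813713
y(0.87) ≈ 0.8137

0.8137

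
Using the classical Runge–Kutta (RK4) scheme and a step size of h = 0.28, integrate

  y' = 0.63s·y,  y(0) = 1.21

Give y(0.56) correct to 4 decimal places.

1.3356

RK4: k1 = f(s_n, y_n); k2 = f(s_n + h/2, y_n + (h/2)·k1); k3 = f(s_n + h/2, y_n + (h/2)·k2); k4 = f(s_n + h, y_n + h·k3); y_{n+1} = y_n + (h/6)·(k1 + 2k2 + 2k3 + k4).
s=0.000000, y=1.210000:
  k1 = f(0.000000, 1.210000) = 0.000000
  k2 = f(0.140000, 1.210000) = 0.106722
  k3 = f(0.140000, 1.224941) = 0.108040
  k4 = f(0.280000, 1.240251) = 0.218780
  y ← 1.210000 + (0.28/6)·(k1 + 2k2 + 2k3 + k4) = 1.240254
s=0.280000, y=1.240254:
  k1 = f(0.280000, 1.240254) = 0.218781
  k2 = f(0.420000, 1.270883) = 0.336276
  k3 = f(0.420000, 1.287333) = 0.340628
  k4 = f(0.560000, 1.335630) = 0.471210
  y ← 1.240254 + (0.28/6)·(k1 + 2k2 + 2k3 + k4) = 1.335631
y(0.56) ≈ 1.3356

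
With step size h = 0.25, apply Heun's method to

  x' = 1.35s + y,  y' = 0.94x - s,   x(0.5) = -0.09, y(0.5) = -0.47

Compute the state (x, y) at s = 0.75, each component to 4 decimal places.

Heun on (x,y): k1 = f(s_n, state_n); k2 = f(s_n + h, state_n + h·k1); state_{n+1} = state_n + (h/2)·(k1 + k2).
0.500000: (-0.090000, -0.470000)
  k1 = (0.205000, -0.584600)
  predictor → (-0.038750, -0.616150)
  k2 = (0.396350, -0.786425)
  → (-0.014831, -0.641378)
(x(0.75), y(0.75)) ≈ (-0.0148, -0.6414)

-0.0148, -0.6414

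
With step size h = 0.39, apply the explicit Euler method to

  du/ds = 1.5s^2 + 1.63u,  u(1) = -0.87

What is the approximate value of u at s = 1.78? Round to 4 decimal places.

Euler: u_{n+1} = u_n + h·f(s_n, u_n).
s=1.000000, u=-0.870000: f=0.081900 → u ← -0.870000 + 0.39·0.081900 = -0.838059
s=1.390000, u=-0.838059: f=1.532114 → u ← -0.838059 + 0.39·1.532114 = -0.240535
u(1.78) ≈ -0.2405

-0.2405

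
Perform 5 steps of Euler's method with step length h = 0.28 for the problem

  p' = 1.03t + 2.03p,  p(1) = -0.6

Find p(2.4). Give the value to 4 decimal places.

Euler: p_{n+1} = p_n + h·f(t_n, p_n).
t=1.000000, p=-0.600000: f=-0.188000 → p ← -0.600000 + 0.28·(-0.188000) = -0.652640
t=1.280000, p=-0.652640: f=-0.006459 → p ← -0.652640 + 0.28·(-0.006459) = -0.654449
t=1.560000, p=-0.654449: f=0.278269 → p ← -0.654449 + 0.28·0.278269 = -0.576533
t=1.840000, p=-0.576533: f=0.724838 → p ← -0.576533 + 0.28·0.724838 = -0.373579
t=2.120000, p=-0.373579: f=1.425235 → p ← -0.373579 + 0.28·1.425235 = 0.025487
p(2.4) ≈ 0.0255

0.0255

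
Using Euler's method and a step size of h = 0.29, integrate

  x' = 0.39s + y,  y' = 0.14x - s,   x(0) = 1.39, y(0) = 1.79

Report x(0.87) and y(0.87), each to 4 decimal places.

Euler on (x,y): x_{n+1} = x_n + h·x', y_{n+1} = y_n + h·y'.
0.000000: (1.390000, 1.790000); f=(1.790000, 0.194600) → (1.909100, 1.846434)
0.290000: (1.909100, 1.846434); f=(1.959534, -0.022726) → (2.477365, 1.839843)
0.580000: (2.477365, 1.839843); f=(2.066043, -0.233169) → (3.076517, 1.772224)
(x(0.87), y(0.87)) ≈ (3.0765, 1.7722)

3.0765, 1.7722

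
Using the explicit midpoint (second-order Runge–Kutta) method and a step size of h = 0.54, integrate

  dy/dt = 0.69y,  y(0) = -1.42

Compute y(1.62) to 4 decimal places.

-4.2579

Midpoint: k1 = f(t_n, y_n); k2 = f(t_n + h/2, y_n + (h/2)·k1); y_{n+1} = y_n + h·k2.
t=0.000000, y=-1.420000:
  k1 = f(0.000000, -1.420000) = -0.979800
  k2 = f(0.270000, -1.684546) = -1.162337
  y ← -1.420000 + 0.54·(-1.162337) = -2.047662
t=0.540000, y=-2.047662:
  k1 = f(0.540000, -2.047662) = -1.412887
  k2 = f(0.810000, -2.429141) = -1.676107
  y ← -2.047662 + 0.54·(-1.676107) = -2.952760
t=1.080000, y=-2.952760:
  k1 = f(1.080000, -2.952760) = -2.037404
  k2 = f(1.350000, -3.502859) = -2.416973
  y ← -2.952760 + 0.54·(-2.416973) = -4.257925
y(1.62) ≈ -4.2579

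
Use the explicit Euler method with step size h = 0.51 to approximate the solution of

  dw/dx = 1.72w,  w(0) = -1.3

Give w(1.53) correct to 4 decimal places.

-8.5995

Euler: w_{n+1} = w_n + h·f(x_n, w_n).
x=0.000000, w=-1.300000: f=-2.236000 → w ← -1.300000 + 0.51·(-2.236000) = -2.440360
x=0.510000, w=-2.440360: f=-4.197419 → w ← -2.440360 + 0.51·(-4.197419) = -4.581044
x=1.020000, w=-4.581044: f=-7.879395 → w ← -4.581044 + 0.51·(-7.879395) = -8.599535
w(1.53) ≈ -8.5995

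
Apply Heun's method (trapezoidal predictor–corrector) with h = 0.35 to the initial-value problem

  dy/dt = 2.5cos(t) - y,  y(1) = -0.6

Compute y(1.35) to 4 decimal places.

-0.1773

Heun: k1 = f(t_n, y_n); k2 = f(t_n + h, y_n + h·k1); y_{n+1} = y_n + (h/2)·(k1 + k2).
t=1.000000, y=-0.600000:
  k1 = f(1.000000, -0.600000) = 1.950756
  k2 = f(1.350000, 0.082765) = 0.464752
  y ← -0.600000 + (0.35/2)·(1.950756 + 0.464752) = -0.177286
y(1.35) ≈ -0.1773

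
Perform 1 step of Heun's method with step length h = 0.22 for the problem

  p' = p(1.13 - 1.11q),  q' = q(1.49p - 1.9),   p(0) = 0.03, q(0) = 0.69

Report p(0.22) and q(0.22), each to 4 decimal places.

0.0336, 0.4660

Heun on (p,q): k1 = f(t_n, state_n); k2 = f(t_n + h, state_n + h·k1); state_{n+1} = state_n + (h/2)·(k1 + k2).
0.000000: (0.030000, 0.690000)
  k1 = (0.010923, -1.280157)
  predictor → (0.032403, 0.408365)
  k2 = (0.021928, -0.756178)
  → (0.033614, 0.466003)
(p(0.22), q(0.22)) ≈ (0.0336, 0.4660)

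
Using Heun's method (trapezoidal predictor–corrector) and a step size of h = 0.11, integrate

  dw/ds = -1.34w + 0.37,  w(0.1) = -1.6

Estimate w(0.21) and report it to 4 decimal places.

Heun: k1 = f(s_n, w_n); k2 = f(s_n + h, w_n + h·k1); w_{n+1} = w_n + (h/2)·(k1 + k2).
s=0.100000, w=-1.600000:
  k1 = f(0.100000, -1.600000) = 2.514000
  k2 = f(0.210000, -1.323460) = 2.143436
  w ← -1.600000 + (0.11/2)·(2.514000 + 2.143436) = -1.343841
w(0.21) ≈ -1.3438

-1.3438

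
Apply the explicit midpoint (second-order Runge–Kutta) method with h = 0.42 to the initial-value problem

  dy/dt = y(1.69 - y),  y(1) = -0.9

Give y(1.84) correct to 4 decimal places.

-17.6543

Midpoint: k1 = f(t_n, y_n); k2 = f(t_n + h/2, y_n + (h/2)·k1); y_{n+1} = y_n + h·k2.
t=1.000000, y=-0.900000:
  k1 = f(1.000000, -0.900000) = -2.331000
  k2 = f(1.210000, -1.389510) = -4.279010
  y ← -0.900000 + 0.42·(-4.279010) = -2.697184
t=1.420000, y=-2.697184:
  k1 = f(1.420000, -2.697184) = -11.833044
  k2 = f(1.630000, -5.182123) = -35.612191
  y ← -2.697184 + 0.42·(-35.612191) = -17.654304
y(1.84) ≈ -17.6543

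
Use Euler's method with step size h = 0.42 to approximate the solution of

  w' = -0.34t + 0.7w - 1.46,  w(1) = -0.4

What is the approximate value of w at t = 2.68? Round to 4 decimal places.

Euler: w_{n+1} = w_n + h·f(t_n, w_n).
t=1.000000, w=-0.400000: f=-2.080000 → w ← -0.400000 + 0.42·(-2.080000) = -1.273600
t=1.420000, w=-1.273600: f=-2.834320 → w ← -1.273600 + 0.42·(-2.834320) = -2.464014
t=1.840000, w=-2.464014: f=-3.810410 → w ← -2.464014 + 0.42·(-3.810410) = -4.064387
t=2.260000, w=-4.064387: f=-5.073471 → w ← -4.064387 + 0.42·(-5.073471) = -6.195244
w(2.68) ≈ -6.1952

-6.1952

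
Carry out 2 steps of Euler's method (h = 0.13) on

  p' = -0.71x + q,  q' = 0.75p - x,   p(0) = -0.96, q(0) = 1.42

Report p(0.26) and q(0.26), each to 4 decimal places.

-0.6150, 1.2339

Euler on (p,q): p_{n+1} = p_n + h·p', q_{n+1} = q_n + h·q'.
0.000000: (-0.960000, 1.420000); f=(1.420000, -0.720000) → (-0.775400, 1.326400)
0.130000: (-0.775400, 1.326400); f=(1.234100, -0.711550) → (-0.614967, 1.233899)
(p(0.26), q(0.26)) ≈ (-0.6150, 1.2339)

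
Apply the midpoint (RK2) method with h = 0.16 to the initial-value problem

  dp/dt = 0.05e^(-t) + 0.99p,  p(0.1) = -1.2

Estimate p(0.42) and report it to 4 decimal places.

-1.6307

Midpoint: k1 = f(t_n, p_n); k2 = f(t_n + h/2, p_n + (h/2)·k1); p_{n+1} = p_n + h·k2.
t=0.100000, p=-1.200000:
  k1 = f(0.100000, -1.200000) = -1.142758
  k2 = f(0.180000, -1.291421) = -1.236743
  p ← -1.200000 + 0.16·(-1.236743) = -1.397879
t=0.260000, p=-1.397879:
  k1 = f(0.260000, -1.397879) = -1.345348
  k2 = f(0.340000, -1.505507) = -1.454863
  p ← -1.397879 + 0.16·(-1.454863) = -1.630657
p(0.42) ≈ -1.6307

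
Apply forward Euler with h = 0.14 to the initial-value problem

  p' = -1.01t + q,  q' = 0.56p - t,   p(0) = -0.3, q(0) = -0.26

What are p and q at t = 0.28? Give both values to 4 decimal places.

Euler on (p,q): p_{n+1} = p_n + h·p', q_{n+1} = q_n + h·q'.
0.000000: (-0.300000, -0.260000); f=(-0.260000, -0.168000) → (-0.336400, -0.283520)
0.140000: (-0.336400, -0.283520); f=(-0.424920, -0.328384) → (-0.395889, -0.329494)
(p(0.28), q(0.28)) ≈ (-0.3959, -0.3295)

-0.3959, -0.3295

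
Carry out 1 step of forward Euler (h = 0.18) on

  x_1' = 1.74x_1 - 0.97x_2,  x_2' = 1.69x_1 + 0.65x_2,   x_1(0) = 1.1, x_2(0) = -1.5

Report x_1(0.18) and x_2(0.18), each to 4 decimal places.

Euler on (x_1,x_2): x_1_{n+1} = x_1_n + h·x_1', x_2_{n+1} = x_2_n + h·x_2'.
0.000000: (1.100000, -1.500000); f=(3.369000, 0.884000) → (1.706420, -1.340880)
(x_1(0.18), x_2(0.18)) ≈ (1.7064, -1.3409)

1.7064, -1.3409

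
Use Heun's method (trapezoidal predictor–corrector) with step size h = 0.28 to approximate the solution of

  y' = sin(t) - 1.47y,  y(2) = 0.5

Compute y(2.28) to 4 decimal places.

Heun: k1 = f(t_n, y_n); k2 = f(t_n + h, y_n + h·k1); y_{n+1} = y_n + (h/2)·(k1 + k2).
t=2.000000, y=0.500000:
  k1 = f(2.000000, 0.500000) = 0.174297
  k2 = f(2.280000, 0.548803) = -0.047860
  y ← 0.500000 + (0.28/2)·(0.174297 + (-0.047860)) = 0.517701
y(2.28) ≈ 0.5177

0.5177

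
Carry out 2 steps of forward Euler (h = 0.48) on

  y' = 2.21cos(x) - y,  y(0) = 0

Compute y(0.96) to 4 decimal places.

1.4925

Euler: y_{n+1} = y_n + h·f(x_n, y_n).
x=0.000000, y=0.000000: f=2.210000 → y ← 0.000000 + 0.48·2.210000 = 1.060800
x=0.480000, y=1.060800: f=0.899459 → y ← 1.060800 + 0.48·0.899459 = 1.492540
y(0.96) ≈ 1.4925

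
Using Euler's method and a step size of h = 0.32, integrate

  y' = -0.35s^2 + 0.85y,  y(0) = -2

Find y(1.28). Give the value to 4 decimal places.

Euler: y_{n+1} = y_n + h·f(s_n, y_n).
s=0.000000, y=-2.000000: f=-1.700000 → y ← -2.000000 + 0.32·(-1.700000) = -2.544000
s=0.320000, y=-2.544000: f=-2.198240 → y ← -2.544000 + 0.32·(-2.198240) = -3.247437
s=0.640000, y=-3.247437: f=-2.903681 → y ← -3.247437 + 0.32·(-2.903681) = -4.176615
s=0.960000, y=-4.176615: f=-3.872683 → y ← -4.176615 + 0.32·(-3.872683) = -5.415873
y(1.28) ≈ -5.4159

-5.4159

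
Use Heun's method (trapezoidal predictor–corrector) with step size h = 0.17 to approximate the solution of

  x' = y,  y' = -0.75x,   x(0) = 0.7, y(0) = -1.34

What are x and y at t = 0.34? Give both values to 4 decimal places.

Heun on (x,y): k1 = f(t_n, state_n); k2 = f(t_n + h, state_n + h·k1); state_{n+1} = state_n + (h/2)·(k1 + k2).
0.000000: (0.700000, -1.340000)
  k1 = (-1.340000, -0.525000)
  predictor → (0.472200, -1.429250)
  k2 = (-1.429250, -0.354150)
  → (0.464614, -1.414728)
0.170000: (0.464614, -1.414728)
  k1 = (-1.414728, -0.348460)
  predictor → (0.224110, -1.473966)
  k2 = (-1.473966, -0.168083)
  → (0.219075, -1.458634)
(x(0.34), y(0.34)) ≈ (0.2191, -1.4586)

0.2191, -1.4586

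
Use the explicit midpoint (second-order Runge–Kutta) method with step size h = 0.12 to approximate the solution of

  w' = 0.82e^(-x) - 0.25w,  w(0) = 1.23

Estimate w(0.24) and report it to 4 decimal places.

Midpoint: k1 = f(x_n, w_n); k2 = f(x_n + h/2, w_n + (h/2)·k1); w_{n+1} = w_n + h·k2.
x=0.000000, w=1.230000:
  k1 = f(0.000000, 1.230000) = 0.512500
  k2 = f(0.060000, 1.260750) = 0.457059
  w ← 1.230000 + 0.12·0.457059 = 1.284847
x=0.120000, w=1.284847:
  k1 = f(0.120000, 1.284847) = 0.406063
  k2 = f(0.180000, 1.309211) = 0.357619
  w ← 1.284847 + 0.12·0.357619 = 1.327761
w(0.24) ≈ 1.3278

1.3278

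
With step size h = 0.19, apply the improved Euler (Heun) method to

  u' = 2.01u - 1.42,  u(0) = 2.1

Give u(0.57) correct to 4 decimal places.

4.9974

Heun: k1 = f(x_n, u_n); k2 = f(x_n + h, u_n + h·k1); u_{n+1} = u_n + (h/2)·(k1 + k2).
x=0.000000, u=2.100000:
  k1 = f(0.000000, 2.100000) = 2.801000
  k2 = f(0.190000, 2.632190) = 3.870702
  u ← 2.100000 + (0.19/2)·(2.801000 + 3.870702) = 2.733812
x=0.190000, u=2.733812:
  k1 = f(0.190000, 2.733812) = 4.074961
  k2 = f(0.380000, 3.508054) = 5.631189
  u ← 2.733812 + (0.19/2)·(4.074961 + 5.631189) = 3.655896
x=0.380000, u=3.655896:
  k1 = f(0.380000, 3.655896) = 5.928351
  k2 = f(0.570000, 4.782283) = 8.192388
  u ← 3.655896 + (0.19/2)·(5.928351 + 8.192388) = 4.997366
u(0.57) ≈ 4.9974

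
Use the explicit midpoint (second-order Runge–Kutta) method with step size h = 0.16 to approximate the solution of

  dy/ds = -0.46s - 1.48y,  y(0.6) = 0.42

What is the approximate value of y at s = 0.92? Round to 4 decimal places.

0.1723

Midpoint: k1 = f(s_n, y_n); k2 = f(s_n + h/2, y_n + (h/2)·k1); y_{n+1} = y_n + h·k2.
s=0.600000, y=0.420000:
  k1 = f(0.600000, 0.420000) = -0.897600
  k2 = f(0.680000, 0.348192) = -0.828124
  y ← 0.420000 + 0.16·(-0.828124) = 0.287500
s=0.760000, y=0.287500:
  k1 = f(0.760000, 0.287500) = -0.775100
  k2 = f(0.840000, 0.225492) = -0.720128
  y ← 0.287500 + 0.16·(-0.720128) = 0.172280
y(0.92) ≈ 0.1723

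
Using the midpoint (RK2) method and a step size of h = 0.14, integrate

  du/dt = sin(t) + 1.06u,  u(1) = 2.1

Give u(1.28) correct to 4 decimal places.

3.1158

Midpoint: k1 = f(t_n, u_n); k2 = f(t_n + h/2, u_n + (h/2)·k1); u_{n+1} = u_n + h·k2.
t=1.000000, u=2.100000:
  k1 = f(1.000000, 2.100000) = 3.067471
  k2 = f(1.070000, 2.314723) = 3.330807
  u ← 2.100000 + 0.14·3.330807 = 2.566313
t=1.140000, u=2.566313:
  k1 = f(1.140000, 2.566313) = 3.628925
  k2 = f(1.210000, 2.820338) = 3.925174
  u ← 2.566313 + 0.14·3.925174 = 3.115837
u(1.28) ≈ 3.1158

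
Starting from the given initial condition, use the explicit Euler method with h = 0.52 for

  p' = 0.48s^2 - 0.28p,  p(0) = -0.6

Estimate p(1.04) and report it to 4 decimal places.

Euler: p_{n+1} = p_n + h·f(s_n, p_n).
s=0.000000, p=-0.600000: f=0.168000 → p ← -0.600000 + 0.52·0.168000 = -0.512640
s=0.520000, p=-0.512640: f=0.273331 → p ← -0.512640 + 0.52·0.273331 = -0.370508
p(1.04) ≈ -0.3705

-0.3705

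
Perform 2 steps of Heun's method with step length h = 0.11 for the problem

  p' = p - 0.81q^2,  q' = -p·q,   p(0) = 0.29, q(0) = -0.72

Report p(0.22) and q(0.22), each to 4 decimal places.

0.2640, -0.6775

Heun on (p,q): k1 = f(t_n, state_n); k2 = f(t_n + h, state_n + h·k1); state_{n+1} = state_n + (h/2)·(k1 + k2).
0.000000: (0.290000, -0.720000)
  k1 = (-0.129904, 0.208800)
  predictor → (0.275711, -0.697032)
  k2 = (-0.117831, 0.192179)
  → (0.276375, -0.697946)
0.110000: (0.276375, -0.697946)
  k1 = (-0.118200, 0.192895)
  predictor → (0.263373, -0.676728)
  k2 = (-0.107575, 0.178232)
  → (0.263957, -0.677534)
(p(0.22), q(0.22)) ≈ (0.2640, -0.6775)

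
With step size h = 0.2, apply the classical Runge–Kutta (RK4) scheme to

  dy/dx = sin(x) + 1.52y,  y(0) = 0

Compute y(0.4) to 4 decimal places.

RK4: k1 = f(x_n, y_n); k2 = f(x_n + h/2, y_n + (h/2)·k1); k3 = f(x_n + h/2, y_n + (h/2)·k2); k4 = f(x_n + h, y_n + h·k3); y_{n+1} = y_n + (h/6)·(k1 + 2k2 + 2k3 + k4).
x=0.000000, y=0.000000:
  k1 = f(0.000000, 0.000000) = 0.000000
  k2 = f(0.100000, 0.000000) = 0.099833
  k3 = f(0.100000, 0.009983) = 0.115008
  k4 = f(0.200000, 0.023002) = 0.233632
  y ← 0.000000 + (0.2/6)·(k1 + 2k2 + 2k3 + k4) = 0.022110
x=0.200000, y=0.022110:
  k1 = f(0.200000, 0.022110) = 0.232277
  k2 = f(0.300000, 0.045338) = 0.364434
  k3 = f(0.300000, 0.058554) = 0.384522
  k4 = f(0.400000, 0.099015) = 0.539921
  y ← 0.022110 + (0.2/6)·(k1 + 2k2 + 2k3 + k4) = 0.097781
y(0.4) ≈ 0.0978

0.0978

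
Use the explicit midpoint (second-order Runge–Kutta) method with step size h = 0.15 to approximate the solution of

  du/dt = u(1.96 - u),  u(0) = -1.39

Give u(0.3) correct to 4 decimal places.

-4.7291

Midpoint: k1 = f(t_n, u_n); k2 = f(t_n + h/2, u_n + (h/2)·k1); u_{n+1} = u_n + h·k2.
t=0.000000, u=-1.390000:
  k1 = f(0.000000, -1.390000) = -4.656500
  k2 = f(0.075000, -1.739237) = -6.433853
  u ← -1.390000 + 0.15·(-6.433853) = -2.355078
t=0.150000, u=-2.355078:
  k1 = f(0.150000, -2.355078) = -10.162345
  k2 = f(0.225000, -3.117254) = -15.827088
  u ← -2.355078 + 0.15·(-15.827088) = -4.729141
u(0.3) ≈ -4.7291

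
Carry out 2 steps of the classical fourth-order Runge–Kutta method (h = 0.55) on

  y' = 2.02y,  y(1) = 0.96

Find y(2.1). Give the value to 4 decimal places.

8.7567

RK4: k1 = f(x_n, y_n); k2 = f(x_n + h/2, y_n + (h/2)·k1); k3 = f(x_n + h/2, y_n + (h/2)·k2); k4 = f(x_n + h, y_n + h·k3); y_{n+1} = y_n + (h/6)·(k1 + 2k2 + 2k3 + k4).
x=1.000000, y=0.960000:
  k1 = f(1.000000, 0.960000) = 1.939200
  k2 = f(1.275000, 1.493280) = 3.016426
  k3 = f(1.275000, 1.789517) = 3.614824
  k4 = f(1.550000, 2.948153) = 5.955270
  y ← 0.960000 + (0.55/6)·(k1 + 2k2 + 2k3 + k4) = 2.899389
x=1.550000, y=2.899389:
  k1 = f(1.550000, 2.899389) = 5.856766
  k2 = f(1.825000, 4.509999) = 9.110199
  k3 = f(1.825000, 5.404694) = 10.917481
  k4 = f(2.100000, 8.904004) = 17.986087
  y ← 2.899389 + (0.55/6)·(k1 + 2k2 + 2k3 + k4) = 8.756725
y(2.1) ≈ 8.7567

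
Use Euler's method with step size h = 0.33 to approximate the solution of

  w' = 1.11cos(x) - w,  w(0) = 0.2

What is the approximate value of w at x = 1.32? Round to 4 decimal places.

Euler: w_{n+1} = w_n + h·f(x_n, w_n).
x=0.000000, w=0.200000: f=0.910000 → w ← 0.200000 + 0.33·0.910000 = 0.500300
x=0.330000, w=0.500300: f=0.549807 → w ← 0.500300 + 0.33·0.549807 = 0.681736
x=0.660000, w=0.681736: f=0.195155 → w ← 0.681736 + 0.33·0.195155 = 0.746137
x=0.990000, w=0.746137: f=-0.137092 → w ← 0.746137 + 0.33·(-0.137092) = 0.700897
w(1.32) ≈ 0.7009

0.7009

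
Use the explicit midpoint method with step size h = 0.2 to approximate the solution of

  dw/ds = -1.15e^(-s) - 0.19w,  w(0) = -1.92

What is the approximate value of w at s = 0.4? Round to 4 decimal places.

-2.1425

Midpoint: k1 = f(s_n, w_n); k2 = f(s_n + h/2, w_n + (h/2)·k1); w_{n+1} = w_n + h·k2.
s=0.000000, w=-1.920000:
  k1 = f(0.000000, -1.920000) = -0.785200
  k2 = f(0.100000, -1.998520) = -0.660844
  w ← -1.920000 + 0.2·(-0.660844) = -2.052169
s=0.200000, w=-2.052169:
  k1 = f(0.200000, -2.052169) = -0.551628
  k2 = f(0.300000, -2.107332) = -0.451548
  w ← -2.052169 + 0.2·(-0.451548) = -2.142478
w(0.4) ≈ -2.1425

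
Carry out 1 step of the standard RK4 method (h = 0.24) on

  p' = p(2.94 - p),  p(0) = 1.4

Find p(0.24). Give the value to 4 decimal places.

RK4: k1 = f(t_n, p_n); k2 = f(t_n + h/2, p_n + (h/2)·k1); k3 = f(t_n + h/2, p_n + (h/2)·k2); k4 = f(t_n + h, p_n + h·k3); p_{n+1} = p_n + (h/6)·(k1 + 2k2 + 2k3 + k4).
t=0.000000, p=1.400000:
  k1 = f(0.000000, 1.400000) = 2.156000
  k2 = f(0.120000, 1.658720) = 2.125285
  k3 = f(0.120000, 1.655034) = 2.126662
  k4 = f(0.240000, 1.910399) = 1.966949
  p ← 1.400000 + (0.24/6)·(k1 + 2k2 + 2k3 + k4) = 1.905074
p(0.24) ≈ 1.9051

1.9051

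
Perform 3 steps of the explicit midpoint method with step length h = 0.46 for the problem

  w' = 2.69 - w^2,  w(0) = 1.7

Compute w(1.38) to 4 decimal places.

Midpoint: k1 = f(x_n, w_n); k2 = f(x_n + h/2, w_n + (h/2)·k1); w_{n+1} = w_n + h·k2.
x=0.000000, w=1.700000:
  k1 = f(0.000000, 1.700000) = -0.200000
  k2 = f(0.230000, 1.654000) = -0.045716
  w ← 1.700000 + 0.46·(-0.045716) = 1.678971
x=0.460000, w=1.678971:
  k1 = f(0.460000, 1.678971) = -0.128942
  k2 = f(0.690000, 1.649314) = -0.030236
  w ← 1.678971 + 0.46·(-0.030236) = 1.665062
x=0.920000, w=1.665062:
  k1 = f(0.920000, 1.665062) = -0.082431
  k2 = f(1.150000, 1.646103) = -0.019654
  w ← 1.665062 + 0.46·(-0.019654) = 1.656021
w(1.38) ≈ 1.6560

1.6560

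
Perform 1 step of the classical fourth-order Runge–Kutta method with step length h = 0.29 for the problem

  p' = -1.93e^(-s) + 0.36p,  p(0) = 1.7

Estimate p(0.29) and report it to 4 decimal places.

RK4: k1 = f(s_n, p_n); k2 = f(s_n + h/2, p_n + (h/2)·k1); k3 = f(s_n + h/2, p_n + (h/2)·k2); k4 = f(s_n + h, p_n + h·k3); p_{n+1} = p_n + (h/6)·(k1 + 2k2 + 2k3 + k4).
s=0.000000, p=1.700000:
  k1 = f(0.000000, 1.700000) = -1.318000
  k2 = f(0.145000, 1.508890) = -1.126293
  k3 = f(0.145000, 1.536688) = -1.116286
  k4 = f(0.290000, 1.376277) = -0.948689
  p ← 1.700000 + (0.29/6)·(k1 + 2k2 + 2k3 + k4) = 1.373661
p(0.29) ≈ 1.3737

1.3737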